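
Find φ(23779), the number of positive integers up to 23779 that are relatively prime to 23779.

19656

Factor: 23779 = 7 · 43 · 79.
φ(23779) = (7−1) · (43−1) · (79−1) = 6 · 42 · 78 = 19656.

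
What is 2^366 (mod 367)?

1

2^1 ≡ 2 (mod 367)
2^2 ≡ 2^2 = 4 ≡ 4 (mod 367)
2^4 ≡ 4^2 = 16 ≡ 16 (mod 367)
2^8 ≡ 16^2 = 256 ≡ 256 (mod 367)
2^16 ≡ 256^2 = 65536 ≡ 210 (mod 367)
2^32 ≡ 210^2 = 44100 ≡ 60 (mod 367)
2^64 ≡ 60^2 = 3600 ≡ 297 (mod 367)
2^128 ≡ 297^2 = 88209 ≡ 129 (mod 367)
2^256 ≡ 129^2 = 16641 ≡ 126 (mod 367)
366 = 256 + 64 + 32 + 8 + 4 + 2 in binary powers of 2.
So 2^366 ≡ 126 · 297 · 60 · 256 · 16 · 4 ≡ 1 (mod 367).
Since the result is 1, base 2 gives no evidence that 367 is composite.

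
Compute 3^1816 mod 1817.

3^1 ≡ 3 (mod 1817)
3^2 ≡ 3^2 = 9 ≡ 9 (mod 1817)
3^4 ≡ 9^2 = 81 ≡ 81 (mod 1817)
3^8 ≡ 81^2 = 6561 ≡ 1110 (mod 1817)
3^16 ≡ 1110^2 = 1232100 ≡ 174 (mod 1817)
3^32 ≡ 174^2 = 30276 ≡ 1204 (mod 1817)
3^64 ≡ 1204^2 = 1449616 ≡ 1467 (mod 1817)
3^128 ≡ 1467^2 = 2152089 ≡ 761 (mod 1817)
3^256 ≡ 761^2 = 579121 ≡ 1315 (mod 1817)
3^512 ≡ 1315^2 = 1729225 ≡ 1258 (mod 1817)
3^1024 ≡ 1258^2 = 1582564 ≡ 1774 (mod 1817)
1816 = 1024 + 512 + 256 + 16 + 8 in binary powers of 2.
So 3^1816 ≡ 1774 · 1258 · 1315 · 174 · 1110 ≡ 762 (mod 1817).
Since 762 ≠ 1, base 3 is a Fermat witness: 1817 is composite.

762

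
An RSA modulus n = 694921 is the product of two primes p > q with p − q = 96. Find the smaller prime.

787

Since p = q + 96, we have 694921 = q(q + 96), so q² + 96q − 694921 = 0.
Discriminant: 96² + 4·694921 = 9216 + 2779684 = 2788900; √2788900 = 1670.
q = (−96 + 1670)/2 = 787, and p = q + 96 = 883.
Check: 787 · 883 = 694921.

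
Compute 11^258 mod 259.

1

11^1 ≡ 11 (mod 259)
11^2 ≡ 11^2 = 121 ≡ 121 (mod 259)
11^4 ≡ 121^2 = 14641 ≡ 137 (mod 259)
11^8 ≡ 137^2 = 18769 ≡ 121 (mod 259)
11^16 ≡ 121^2 = 14641 ≡ 137 (mod 259)
11^32 ≡ 137^2 = 18769 ≡ 121 (mod 259)
11^64 ≡ 121^2 = 14641 ≡ 137 (mod 259)
11^128 ≡ 137^2 = 18769 ≡ 121 (mod 259)
11^256 ≡ 121^2 = 14641 ≡ 137 (mod 259)
258 = 256 + 2 in binary powers of 2.
So 11^258 ≡ 137 · 121 ≡ 1 (mod 259).
Since the result is 1, base 11 gives no evidence that 259 is composite.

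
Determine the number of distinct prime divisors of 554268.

554268 = 2^2 · 138567
138567 = 3 · 46189
46189 = 11 · 4199
4199 = 13 · 323
323 = 17 · 19
554268 = 2^2 · 3 · 11 · 13 · 17 · 19, which has 6 distinct prime factors.

6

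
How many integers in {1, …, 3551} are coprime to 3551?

Factor: 3551 = 53 · 67.
φ(3551) = (53−1) · (67−1) = 52 · 66 = 3432.

3432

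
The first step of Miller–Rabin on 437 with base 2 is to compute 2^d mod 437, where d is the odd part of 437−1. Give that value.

437 − 1 = 436 = 2^2 · 109, so d = 109.
2^1 ≡ 2 (mod 437)
2^2 ≡ 2^2 = 4 ≡ 4 (mod 437)
2^4 ≡ 4^2 = 16 ≡ 16 (mod 437)
2^8 ≡ 16^2 = 256 ≡ 256 (mod 437)
2^16 ≡ 256^2 = 65536 ≡ 423 (mod 437)
2^32 ≡ 423^2 = 178929 ≡ 196 (mod 437)
2^64 ≡ 196^2 = 38416 ≡ 397 (mod 437)
109 = 64 + 32 + 8 + 4 + 1 in binary powers of 2.
So 2^109 ≡ 397 · 196 · 256 · 16 · 2 ≡ 173 (mod 437).
Squaring chain: 173 → 213; never reaches −1, so base 2 is a Miller–Rabin witness that 437 is composite.

173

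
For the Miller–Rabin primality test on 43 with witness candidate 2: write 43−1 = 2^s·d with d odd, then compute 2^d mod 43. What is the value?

42

43 − 1 = 42 = 2^1 · 21, so d = 21.
2^1 ≡ 2 (mod 43)
2^2 ≡ 2^2 = 4 ≡ 4 (mod 43)
2^4 ≡ 4^2 = 16 ≡ 16 (mod 43)
2^8 ≡ 16^2 = 256 ≡ 41 (mod 43)
2^16 ≡ 41^2 = 1681 ≡ 4 (mod 43)
21 = 16 + 4 + 1 in binary powers of 2.
So 2^21 ≡ 4 · 16 · 2 ≡ 42 (mod 43).
Since 2^d ≡ 42 (mod 43), base 2 does not prove 43 composite.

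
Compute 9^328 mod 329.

9^1 ≡ 9 (mod 329)
9^2 ≡ 9^2 = 81 ≡ 81 (mod 329)
9^4 ≡ 81^2 = 6561 ≡ 310 (mod 329)
9^8 ≡ 310^2 = 96100 ≡ 32 (mod 329)
9^16 ≡ 32^2 = 1024 ≡ 37 (mod 329)
9^32 ≡ 37^2 = 1369 ≡ 53 (mod 329)
9^64 ≡ 53^2 = 2809 ≡ 177 (mod 329)
9^128 ≡ 177^2 = 31329 ≡ 74 (mod 329)
9^256 ≡ 74^2 = 5476 ≡ 212 (mod 329)
328 = 256 + 64 + 8 in binary powers of 2.
So 9^328 ≡ 212 · 177 · 32 ≡ 247 (mod 329).
Since 247 ≠ 1, base 9 is a Fermat witness: 329 is composite.

247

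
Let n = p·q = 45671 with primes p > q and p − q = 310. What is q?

109

Since p = q + 310, we have 45671 = q(q + 310), so q² + 310q − 45671 = 0.
Discriminant: 310² + 4·45671 = 96100 + 182684 = 278784; √278784 = 528.
q = (−310 + 528)/2 = 109, and p = q + 310 = 419.
Check: 109 · 419 = 45671.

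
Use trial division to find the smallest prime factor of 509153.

509153 is odd.
Digit sum 23, not divisible by 3.
Ends in 3: not divisible by 5.
7: 509153 = 7·72736 + 1
11: 509153 = 11·46286 + 7
13: 509153 = 13·39165 + 8
17: 509153 = 17·29950 + 3
19: 509153 = 19·26797 + 10
23: 509153 = 23·22137 + 2
29: 509153 = 29·17557

29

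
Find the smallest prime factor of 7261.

53

7261 is odd.
Digit sum 16, not divisible by 3.
Ends in 1: not divisible by 5.
7: 7261 = 7·1037 + 2
11: 7261 = 11·660 + 1
13: 7261 = 13·558 + 7
17: 7261 = 17·427 + 2
19: 7261 = 19·382 + 3
23: 7261 = 23·315 + 16
29: 7261 = 29·250 + 11
31: 7261 = 31·234 + 7
37: 7261 = 37·196 + 9
41: 7261 = 41·177 + 4
43: 7261 = 43·168 + 37
47: 7261 = 47·154 + 23
53: 7261 = 53·137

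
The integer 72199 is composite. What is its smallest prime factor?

17

72199 is odd.
Digit sum 28, not divisible by 3.
Ends in 9: not divisible by 5.
7: 72199 = 7·10314 + 1
11: 72199 = 11·6563 + 6
13: 72199 = 13·5553 + 10
17: 72199 = 17·4247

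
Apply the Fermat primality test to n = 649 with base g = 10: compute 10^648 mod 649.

10^1 ≡ 10 (mod 649)
10^2 ≡ 10^2 = 100 ≡ 100 (mod 649)
10^4 ≡ 100^2 = 10000 ≡ 265 (mod 649)
10^8 ≡ 265^2 = 70225 ≡ 133 (mod 649)
10^16 ≡ 133^2 = 17689 ≡ 166 (mod 649)
10^32 ≡ 166^2 = 27556 ≡ 298 (mod 649)
10^64 ≡ 298^2 = 88804 ≡ 540 (mod 649)
10^128 ≡ 540^2 = 291600 ≡ 199 (mod 649)
10^256 ≡ 199^2 = 39601 ≡ 12 (mod 649)
10^512 ≡ 12^2 = 144 ≡ 144 (mod 649)
648 = 512 + 128 + 8 in binary powers of 2.
So 10^648 ≡ 144 · 199 · 133 ≡ 320 (mod 649).
Since 320 ≠ 1, base 10 is a Fermat witness: 649 is composite.

320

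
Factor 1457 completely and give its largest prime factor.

47

1457 = 31 · 47
47 is prime.
So 1457 = 31 · 47; the largest prime factor is 47.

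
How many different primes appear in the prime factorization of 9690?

5

9690 = 2 · 4845
4845 = 3 · 1615
1615 = 5 · 323
323 = 17 · 19
9690 = 2 · 3 · 5 · 17 · 19, which has 5 distinct prime factors.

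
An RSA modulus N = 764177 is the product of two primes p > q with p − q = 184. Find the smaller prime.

Since p = q + 184, we have 764177 = q(q + 184), so q² + 184q − 764177 = 0.
Discriminant: 184² + 4·764177 = 33856 + 3056708 = 3090564; √3090564 = 1758.
q = (−184 + 1758)/2 = 787, and p = q + 184 = 971.
Check: 787 · 971 = 764177.

787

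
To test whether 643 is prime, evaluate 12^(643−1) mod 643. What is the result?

1

12^1 ≡ 12 (mod 643)
12^2 ≡ 12^2 = 144 ≡ 144 (mod 643)
12^4 ≡ 144^2 = 20736 ≡ 160 (mod 643)
12^8 ≡ 160^2 = 25600 ≡ 523 (mod 643)
12^16 ≡ 523^2 = 273529 ≡ 254 (mod 643)
12^32 ≡ 254^2 = 64516 ≡ 216 (mod 643)
12^64 ≡ 216^2 = 46656 ≡ 360 (mod 643)
12^128 ≡ 360^2 = 129600 ≡ 357 (mod 643)
12^256 ≡ 357^2 = 127449 ≡ 135 (mod 643)
12^512 ≡ 135^2 = 18225 ≡ 221 (mod 643)
642 = 512 + 128 + 2 in binary powers of 2.
So 12^642 ≡ 221 · 357 · 144 ≡ 1 (mod 643).
Since the result is 1, base 12 gives no evidence that 643 is composite.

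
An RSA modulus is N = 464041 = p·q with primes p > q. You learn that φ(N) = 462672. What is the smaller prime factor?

φ(n) = (p−1)(q−1) = n − (p+q) + 1, so p + q = 464041 − 462672 + 1 = 1370.
p and q are the roots of t² − 1370t + 464041 = 0.
Discriminant: 1370² − 4·464041 = 1876900 − 1856164 = 20736; √20736 = 144.
q = (1370 − 144)/2 = 613, p = (1370 + 144)/2 = 757.
Check: 613 · 757 = 464041.

613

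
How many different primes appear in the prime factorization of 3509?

3509 = 11^2 · 29
3509 = 11^2 · 29, which has 2 distinct prime factors.

2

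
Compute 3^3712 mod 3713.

3^1 ≡ 3 (mod 3713)
3^2 ≡ 3^2 = 9 ≡ 9 (mod 3713)
3^4 ≡ 9^2 = 81 ≡ 81 (mod 3713)
3^8 ≡ 81^2 = 6561 ≡ 2848 (mod 3713)
3^16 ≡ 2848^2 = 8111104 ≡ 1912 (mod 3713)
3^32 ≡ 1912^2 = 3655744 ≡ 2152 (mod 3713)
3^64 ≡ 2152^2 = 4631104 ≡ 993 (mod 3713)
3^128 ≡ 993^2 = 986049 ≡ 2104 (mod 3713)
3^256 ≡ 2104^2 = 4426816 ≡ 920 (mod 3713)
3^512 ≡ 920^2 = 846400 ≡ 3549 (mod 3713)
3^1024 ≡ 3549^2 = 12595401 ≡ 905 (mod 3713)
3^2048 ≡ 905^2 = 819025 ≡ 2165 (mod 3713)
3712 = 2048 + 1024 + 512 + 128 in binary powers of 2.
So 3^3712 ≡ 2165 · 905 · 3549 · 2104 ≡ 1447 (mod 3713).
Since 1447 ≠ 1, base 3 is a Fermat witness: 3713 is composite.

1447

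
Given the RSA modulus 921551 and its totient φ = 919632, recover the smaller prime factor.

φ(n) = (p−1)(q−1) = n − (p+q) + 1, so p + q = 921551 − 919632 + 1 = 1920.
p and q are the roots of t² − 1920t + 921551 = 0.
Discriminant: 1920² − 4·921551 = 3686400 − 3686204 = 196; √196 = 14.
q = (1920 − 14)/2 = 953, p = (1920 + 14)/2 = 967.
Check: 953 · 967 = 921551.

953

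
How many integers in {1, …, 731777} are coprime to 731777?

Factor: 731777 = 59 · 79 · 157.
φ(731777) = (59−1) · (79−1) · (157−1) = 58 · 78 · 156 = 705744.

705744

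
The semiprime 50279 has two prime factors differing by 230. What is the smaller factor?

Since p = q + 230, we have 50279 = q(q + 230), so q² + 230q − 50279 = 0.
Discriminant: 230² + 4·50279 = 52900 + 201116 = 254016; √254016 = 504.
q = (−230 + 504)/2 = 137, and p = q + 230 = 367.
Check: 137 · 367 = 50279.

137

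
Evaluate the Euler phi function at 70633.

Factor: 70633 = 23 · 37 · 83.
φ(70633) = (23−1) · (37−1) · (83−1) = 22 · 36 · 82 = 64944.

64944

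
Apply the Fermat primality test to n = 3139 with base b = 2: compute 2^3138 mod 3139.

3057

2^1 ≡ 2 (mod 3139)
2^2 ≡ 2^2 = 4 ≡ 4 (mod 3139)
2^4 ≡ 4^2 = 16 ≡ 16 (mod 3139)
2^8 ≡ 16^2 = 256 ≡ 256 (mod 3139)
2^16 ≡ 256^2 = 65536 ≡ 2756 (mod 3139)
2^32 ≡ 2756^2 = 7595536 ≡ 2295 (mod 3139)
2^64 ≡ 2295^2 = 5267025 ≡ 2922 (mod 3139)
2^128 ≡ 2922^2 = 8538084 ≡ 4 (mod 3139)
2^256 ≡ 4^2 = 16 ≡ 16 (mod 3139)
2^512 ≡ 16^2 = 256 ≡ 256 (mod 3139)
2^1024 ≡ 256^2 = 65536 ≡ 2756 (mod 3139)
2^2048 ≡ 2756^2 = 7595536 ≡ 2295 (mod 3139)
3138 = 2048 + 1024 + 64 + 2 in binary powers of 2.
So 2^3138 ≡ 2295 · 2756 · 2922 · 4 ≡ 3057 (mod 3139).
Since 3057 ≠ 1, base 2 is a Fermat witness: 3139 is composite.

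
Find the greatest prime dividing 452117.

452117 = 59 · 7663
7663 = 79 · 97
97 is prime.
So 452117 = 59 · 79 · 97; the largest prime factor is 97.

97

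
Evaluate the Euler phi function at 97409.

87696

Factor: 97409 = 13 · 59 · 127.
φ(97409) = (13−1) · (59−1) · (127−1) = 12 · 58 · 126 = 87696.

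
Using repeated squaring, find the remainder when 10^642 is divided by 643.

10^1 ≡ 10 (mod 643)
10^2 ≡ 10^2 = 100 ≡ 100 (mod 643)
10^4 ≡ 100^2 = 10000 ≡ 355 (mod 643)
10^8 ≡ 355^2 = 126025 ≡ 640 (mod 643)
10^16 ≡ 640^2 = 409600 ≡ 9 (mod 643)
10^32 ≡ 9^2 = 81 ≡ 81 (mod 643)
10^64 ≡ 81^2 = 6561 ≡ 131 (mod 643)
10^128 ≡ 131^2 = 17161 ≡ 443 (mod 643)
10^256 ≡ 443^2 = 196249 ≡ 134 (mod 643)
10^512 ≡ 134^2 = 17956 ≡ 595 (mod 643)
642 = 512 + 128 + 2 in binary powers of 2.
So 10^642 ≡ 595 · 443 · 100 ≡ 1 (mod 643).
Since the result is 1, base 10 gives no evidence that 643 is composite.

1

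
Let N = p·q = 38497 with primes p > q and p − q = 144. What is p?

281

Since p = q + 144, we have 38497 = q(q + 144), so q² + 144q − 38497 = 0.
Discriminant: 144² + 4·38497 = 20736 + 153988 = 174724; √174724 = 418.
q = (−144 + 418)/2 = 137, and p = q + 144 = 281.
Check: 137 · 281 = 38497.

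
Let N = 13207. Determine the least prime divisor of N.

47

13207 is odd.
Digit sum 13, not divisible by 3.
Ends in 7: not divisible by 5.
7: 13207 = 7·1886 + 5
11: 13207 = 11·1200 + 7
13: 13207 = 13·1015 + 12
17: 13207 = 17·776 + 15
19: 13207 = 19·695 + 2
23: 13207 = 23·574 + 5
29: 13207 = 29·455 + 12
31: 13207 = 31·426 + 1
37: 13207 = 37·356 + 35
41: 13207 = 41·322 + 5
43: 13207 = 43·307 + 6
47: 13207 = 47·281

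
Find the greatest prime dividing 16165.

61

16165 = 5 · 3233
3233 = 53 · 61
61 is prime.
So 16165 = 5 · 53 · 61; the largest prime factor is 61.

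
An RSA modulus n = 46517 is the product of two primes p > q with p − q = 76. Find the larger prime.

Since p = q + 76, we have 46517 = q(q + 76), so q² + 76q − 46517 = 0.
Discriminant: 76² + 4·46517 = 5776 + 186068 = 191844; √191844 = 438.
q = (−76 + 438)/2 = 181, and p = q + 76 = 257.
Check: 181 · 257 = 46517.

257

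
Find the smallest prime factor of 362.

2

362 is even: 2 divides it.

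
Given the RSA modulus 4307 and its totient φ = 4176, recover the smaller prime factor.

59

φ(n) = (p−1)(q−1) = n − (p+q) + 1, so p + q = 4307 − 4176 + 1 = 132.
p and q are the roots of t² − 132t + 4307 = 0.
Discriminant: 132² − 4·4307 = 17424 − 17228 = 196; √196 = 14.
q = (132 − 14)/2 = 59, p = (132 + 14)/2 = 73.
Check: 59 · 73 = 4307.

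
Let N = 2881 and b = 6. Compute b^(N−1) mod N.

6^1 ≡ 6 (mod 2881)
6^2 ≡ 6^2 = 36 ≡ 36 (mod 2881)
6^4 ≡ 36^2 = 1296 ≡ 1296 (mod 2881)
6^8 ≡ 1296^2 = 1679616 ≡ 2874 (mod 2881)
6^16 ≡ 2874^2 = 8259876 ≡ 49 (mod 2881)
6^32 ≡ 49^2 = 2401 ≡ 2401 (mod 2881)
6^64 ≡ 2401^2 = 5764801 ≡ 2801 (mod 2881)
6^128 ≡ 2801^2 = 7845601 ≡ 638 (mod 2881)
6^256 ≡ 638^2 = 407044 ≡ 823 (mod 2881)
6^512 ≡ 823^2 = 677329 ≡ 294 (mod 2881)
6^1024 ≡ 294^2 = 86436 ≡ 6 (mod 2881)
6^2048 ≡ 6^2 = 36 ≡ 36 (mod 2881)
2880 = 2048 + 512 + 256 + 64 in binary powers of 2.
So 6^2880 ≡ 36 · 294 · 823 · 2801 ≡ 2839 (mod 2881).
Since 2839 ≠ 1, base 6 is a Fermat witness: 2881 is composite.

2839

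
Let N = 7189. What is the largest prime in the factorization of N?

79

7189 = 7 · 1027
1027 = 13 · 79
79 is prime.
So 7189 = 7 · 13 · 79; the largest prime factor is 79.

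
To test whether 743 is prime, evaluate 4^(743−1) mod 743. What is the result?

1

4^1 ≡ 4 (mod 743)
4^2 ≡ 4^2 = 16 ≡ 16 (mod 743)
4^4 ≡ 16^2 = 256 ≡ 256 (mod 743)
4^8 ≡ 256^2 = 65536 ≡ 152 (mod 743)
4^16 ≡ 152^2 = 23104 ≡ 71 (mod 743)
4^32 ≡ 71^2 = 5041 ≡ 583 (mod 743)
4^64 ≡ 583^2 = 339889 ≡ 338 (mod 743)
4^128 ≡ 338^2 = 114244 ≡ 565 (mod 743)
4^256 ≡ 565^2 = 319225 ≡ 478 (mod 743)
4^512 ≡ 478^2 = 228484 ≡ 383 (mod 743)
742 = 512 + 128 + 64 + 32 + 4 + 2 in binary powers of 2.
So 4^742 ≡ 383 · 565 · 338 · 583 · 256 · 16 ≡ 1 (mod 743).
Since the result is 1, base 4 gives no evidence that 743 is composite.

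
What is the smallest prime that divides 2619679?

97

2619679 is odd.
Digit sum 40, not divisible by 3.
Ends in 9: not divisible by 5.
7: 2619679 = 7·374239 + 6
11: 2619679 = 11·238152 + 7
13: 2619679 = 13·201513 + 10
17: 2619679 = 17·154098 + 13
19: 2619679 = 19·137877 + 16
23: 2619679 = 23·113899 + 2
29: 2619679 = 29·90333 + 22
31: 2619679 = 31·84505 + 24
37: 2619679 = 37·70802 + 5
41: 2619679 = 41·63894 + 25
43: 2619679 = 43·60922 + 33
47: 2619679 = 47·55737 + 40
53: 2619679 = 53·49427 + 48
59: 2619679 = 59·44401 + 20
61: 2619679 = 61·42945 + 34
67: 2619679 = 67·39099 + 46
71: 2619679 = 71·36896 + 63
73: 2619679 = 73·35886 + 1
79: 2619679 = 79·33160 + 39
83: 2619679 = 83·31562 + 33
89: 2619679 = 89·29434 + 53
97: 2619679 = 97·27007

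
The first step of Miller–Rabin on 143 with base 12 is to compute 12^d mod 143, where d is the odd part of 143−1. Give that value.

12

143 − 1 = 142 = 2^1 · 71, so d = 71.
12^1 ≡ 12 (mod 143)
12^2 ≡ 12^2 = 144 ≡ 1 (mod 143)
12^4 ≡ 1^2 = 1 ≡ 1 (mod 143)
12^8 ≡ 1^2 = 1 ≡ 1 (mod 143)
12^16 ≡ 1^2 = 1 ≡ 1 (mod 143)
12^32 ≡ 1^2 = 1 ≡ 1 (mod 143)
12^64 ≡ 1^2 = 1 ≡ 1 (mod 143)
71 = 64 + 4 + 2 + 1 in binary powers of 2.
So 12^71 ≡ 1 · 1 · 1 · 12 ≡ 12 (mod 143).
Squaring chain: 12; never reaches −1, so base 12 is a Miller–Rabin witness that 143 is composite.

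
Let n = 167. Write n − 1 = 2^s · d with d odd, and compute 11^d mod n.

1

167 − 1 = 166 = 2^1 · 83, so d = 83.
11^1 ≡ 11 (mod 167)
11^2 ≡ 11^2 = 121 ≡ 121 (mod 167)
11^4 ≡ 121^2 = 14641 ≡ 112 (mod 167)
11^8 ≡ 112^2 = 12544 ≡ 19 (mod 167)
11^16 ≡ 19^2 = 361 ≡ 27 (mod 167)
11^32 ≡ 27^2 = 729 ≡ 61 (mod 167)
11^64 ≡ 61^2 = 3721 ≡ 47 (mod 167)
83 = 64 + 16 + 2 + 1 in binary powers of 2.
So 11^83 ≡ 47 · 27 · 121 · 11 ≡ 1 (mod 167).
Since 11^d ≡ 1 (mod 167), base 11 does not prove 167 composite.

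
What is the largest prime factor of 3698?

43

3698 = 2 · 1849
1849 = 43 · 43
43 = 43 · 1
So 3698 = 2 · 43^2; the largest prime factor is 43.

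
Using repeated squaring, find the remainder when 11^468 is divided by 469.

11^1 ≡ 11 (mod 469)
11^2 ≡ 11^2 = 121 ≡ 121 (mod 469)
11^4 ≡ 121^2 = 14641 ≡ 102 (mod 469)
11^8 ≡ 102^2 = 10404 ≡ 86 (mod 469)
11^16 ≡ 86^2 = 7396 ≡ 361 (mod 469)
11^32 ≡ 361^2 = 130321 ≡ 408 (mod 469)
11^64 ≡ 408^2 = 166464 ≡ 438 (mod 469)
11^128 ≡ 438^2 = 191844 ≡ 23 (mod 469)
11^256 ≡ 23^2 = 529 ≡ 60 (mod 469)
468 = 256 + 128 + 64 + 16 + 4 in binary powers of 2.
So 11^468 ≡ 60 · 23 · 438 · 361 · 102 ≡ 148 (mod 469).
Since 148 ≠ 1, base 11 is a Fermat witness: 469 is composite.

148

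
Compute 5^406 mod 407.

104

5^1 ≡ 5 (mod 407)
5^2 ≡ 5^2 = 25 ≡ 25 (mod 407)
5^4 ≡ 25^2 = 625 ≡ 218 (mod 407)
5^8 ≡ 218^2 = 47524 ≡ 312 (mod 407)
5^16 ≡ 312^2 = 97344 ≡ 71 (mod 407)
5^32 ≡ 71^2 = 5041 ≡ 157 (mod 407)
5^64 ≡ 157^2 = 24649 ≡ 229 (mod 407)
5^128 ≡ 229^2 = 52441 ≡ 345 (mod 407)
5^256 ≡ 345^2 = 119025 ≡ 181 (mod 407)
406 = 256 + 128 + 16 + 4 + 2 in binary powers of 2.
So 5^406 ≡ 181 · 345 · 71 · 218 · 25 ≡ 104 (mod 407).
Since 104 ≠ 1, base 5 is a Fermat witness: 407 is composite.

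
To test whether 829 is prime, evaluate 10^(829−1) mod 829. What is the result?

10^1 ≡ 10 (mod 829)
10^2 ≡ 10^2 = 100 ≡ 100 (mod 829)
10^4 ≡ 100^2 = 10000 ≡ 52 (mod 829)
10^8 ≡ 52^2 = 2704 ≡ 217 (mod 829)
10^16 ≡ 217^2 = 47089 ≡ 665 (mod 829)
10^32 ≡ 665^2 = 442225 ≡ 368 (mod 829)
10^64 ≡ 368^2 = 135424 ≡ 297 (mod 829)
10^128 ≡ 297^2 = 88209 ≡ 335 (mod 829)
10^256 ≡ 335^2 = 112225 ≡ 310 (mod 829)
10^512 ≡ 310^2 = 96100 ≡ 765 (mod 829)
828 = 512 + 256 + 32 + 16 + 8 + 4 in binary powers of 2.
So 10^828 ≡ 765 · 310 · 368 · 665 · 217 · 52 ≡ 1 (mod 829).
Since the result is 1, base 10 gives no evidence that 829 is composite.

1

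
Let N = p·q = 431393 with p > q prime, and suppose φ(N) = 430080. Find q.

641

φ(n) = (p−1)(q−1) = n − (p+q) + 1, so p + q = 431393 − 430080 + 1 = 1314.
p and q are the roots of t² − 1314t + 431393 = 0.
Discriminant: 1314² − 4·431393 = 1726596 − 1725572 = 1024; √1024 = 32.
q = (1314 − 32)/2 = 641, p = (1314 + 32)/2 = 673.
Check: 641 · 673 = 431393.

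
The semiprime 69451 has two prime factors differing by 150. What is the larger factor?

Since p = q + 150, we have 69451 = q(q + 150), so q² + 150q − 69451 = 0.
Discriminant: 150² + 4·69451 = 22500 + 277804 = 300304; √300304 = 548.
q = (−150 + 548)/2 = 199, and p = q + 150 = 349.
Check: 199 · 349 = 69451.

349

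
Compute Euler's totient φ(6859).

Factor: 6859 = 19^3.
φ(6859) = 19^2·(19−1) = 6498.

6498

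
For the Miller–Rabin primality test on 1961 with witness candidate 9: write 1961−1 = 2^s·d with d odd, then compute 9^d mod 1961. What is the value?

229

1961 − 1 = 1960 = 2^3 · 245, so d = 245.
9^1 ≡ 9 (mod 1961)
9^2 ≡ 9^2 = 81 ≡ 81 (mod 1961)
9^4 ≡ 81^2 = 6561 ≡ 678 (mod 1961)
9^8 ≡ 678^2 = 459684 ≡ 810 (mod 1961)
9^16 ≡ 810^2 = 656100 ≡ 1126 (mod 1961)
9^32 ≡ 1126^2 = 1267876 ≡ 1070 (mod 1961)
9^64 ≡ 1070^2 = 1144900 ≡ 1637 (mod 1961)
9^128 ≡ 1637^2 = 2679769 ≡ 1043 (mod 1961)
245 = 128 + 64 + 32 + 16 + 4 + 1 in binary powers of 2.
So 9^245 ≡ 1043 · 1637 · 1070 · 1126 · 678 · 9 ≡ 229 (mod 1961).
Squaring chain: 229 → 1455 → 1106; never reaches −1, so base 9 is a Miller–Rabin witness that 1961 is composite.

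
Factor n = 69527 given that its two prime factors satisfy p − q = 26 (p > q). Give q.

Since p = q + 26, we have 69527 = q(q + 26), so q² + 26q − 69527 = 0.
Discriminant: 26² + 4·69527 = 676 + 278108 = 278784; √278784 = 528.
q = (−26 + 528)/2 = 251, and p = q + 26 = 277.
Check: 251 · 277 = 69527.

251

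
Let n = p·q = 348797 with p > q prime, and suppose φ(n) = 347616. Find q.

φ(n) = (p−1)(q−1) = n − (p+q) + 1, so p + q = 348797 − 347616 + 1 = 1182.
p and q are the roots of t² − 1182t + 348797 = 0.
Discriminant: 1182² − 4·348797 = 1397124 − 1395188 = 1936; √1936 = 44.
q = (1182 − 44)/2 = 569, p = (1182 + 44)/2 = 613.
Check: 569 · 613 = 348797.

569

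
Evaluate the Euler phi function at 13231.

Factor: 13231 = 101 · 131.
φ(13231) = (101−1) · (131−1) = 100 · 130 = 13000.

13000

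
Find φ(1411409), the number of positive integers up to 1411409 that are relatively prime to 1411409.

Factor: 1411409 = 71 · 103 · 193.
φ(1411409) = (71−1) · (103−1) · (193−1) = 70 · 102 · 192 = 1370880.

1370880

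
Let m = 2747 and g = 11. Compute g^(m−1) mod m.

1320

11^1 ≡ 11 (mod 2747)
11^2 ≡ 11^2 = 121 ≡ 121 (mod 2747)
11^4 ≡ 121^2 = 14641 ≡ 906 (mod 2747)
11^8 ≡ 906^2 = 820836 ≡ 2230 (mod 2747)
11^16 ≡ 2230^2 = 4972900 ≡ 830 (mod 2747)
11^32 ≡ 830^2 = 688900 ≡ 2150 (mod 2747)
11^64 ≡ 2150^2 = 4622500 ≡ 2046 (mod 2747)
11^128 ≡ 2046^2 = 4186116 ≡ 2435 (mod 2747)
11^256 ≡ 2435^2 = 5929225 ≡ 1199 (mod 2747)
11^512 ≡ 1199^2 = 1437601 ≡ 920 (mod 2747)
11^1024 ≡ 920^2 = 846400 ≡ 324 (mod 2747)
11^2048 ≡ 324^2 = 104976 ≡ 590 (mod 2747)
2746 = 2048 + 512 + 128 + 32 + 16 + 8 + 2 in binary powers of 2.
So 11^2746 ≡ 590 · 920 · 2435 · 2150 · 830 · 2230 · 121 ≡ 1320 (mod 2747).
Since 1320 ≠ 1, base 11 is a Fermat witness: 2747 is composite.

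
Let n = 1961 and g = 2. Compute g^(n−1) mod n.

2^1 ≡ 2 (mod 1961)
2^2 ≡ 2^2 = 4 ≡ 4 (mod 1961)
2^4 ≡ 4^2 = 16 ≡ 16 (mod 1961)
2^8 ≡ 16^2 = 256 ≡ 256 (mod 1961)
2^16 ≡ 256^2 = 65536 ≡ 823 (mod 1961)
2^32 ≡ 823^2 = 677329 ≡ 784 (mod 1961)
2^64 ≡ 784^2 = 614656 ≡ 863 (mod 1961)
2^128 ≡ 863^2 = 744769 ≡ 1550 (mod 1961)
2^256 ≡ 1550^2 = 2402500 ≡ 275 (mod 1961)
2^512 ≡ 275^2 = 75625 ≡ 1107 (mod 1961)
2^1024 ≡ 1107^2 = 1225449 ≡ 1785 (mod 1961)
1960 = 1024 + 512 + 256 + 128 + 32 + 8 in binary powers of 2.
So 2^1960 ≡ 1785 · 1107 · 275 · 1550 · 784 · 256 ≡ 1785 (mod 1961).
Since 1785 ≠ 1, base 2 is a Fermat witness: 1961 is composite.

1785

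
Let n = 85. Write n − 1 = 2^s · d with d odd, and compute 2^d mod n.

85 − 1 = 84 = 2^2 · 21, so d = 21.
2^1 ≡ 2 (mod 85)
2^2 ≡ 2^2 = 4 ≡ 4 (mod 85)
2^4 ≡ 4^2 = 16 ≡ 16 (mod 85)
2^8 ≡ 16^2 = 256 ≡ 1 (mod 85)
2^16 ≡ 1^2 = 1 ≡ 1 (mod 85)
21 = 16 + 4 + 1 in binary powers of 2.
So 2^21 ≡ 1 · 16 · 2 ≡ 32 (mod 85).
Squaring chain: 32 → 4; never reaches −1, so base 2 is a Miller–Rabin witness that 85 is composite.

32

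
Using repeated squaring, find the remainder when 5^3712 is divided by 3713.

3391

5^1 ≡ 5 (mod 3713)
5^2 ≡ 5^2 = 25 ≡ 25 (mod 3713)
5^4 ≡ 25^2 = 625 ≡ 625 (mod 3713)
5^8 ≡ 625^2 = 390625 ≡ 760 (mod 3713)
5^16 ≡ 760^2 = 577600 ≡ 2085 (mod 3713)
5^32 ≡ 2085^2 = 4347225 ≡ 3015 (mod 3713)
5^64 ≡ 3015^2 = 9090225 ≡ 801 (mod 3713)
5^128 ≡ 801^2 = 641601 ≡ 2965 (mod 3713)
5^256 ≡ 2965^2 = 8791225 ≡ 2554 (mod 3713)
5^512 ≡ 2554^2 = 6522916 ≡ 2888 (mod 3713)
5^1024 ≡ 2888^2 = 8340544 ≡ 1146 (mod 3713)
5^2048 ≡ 1146^2 = 1313316 ≡ 2627 (mod 3713)
3712 = 2048 + 1024 + 512 + 128 in binary powers of 2.
So 5^3712 ≡ 2627 · 1146 · 2888 · 2965 ≡ 3391 (mod 3713).
Since 3391 ≠ 1, base 5 is a Fermat witness: 3713 is composite.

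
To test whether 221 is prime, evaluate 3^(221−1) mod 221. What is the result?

3^1 ≡ 3 (mod 221)
3^2 ≡ 3^2 = 9 ≡ 9 (mod 221)
3^4 ≡ 9^2 = 81 ≡ 81 (mod 221)
3^8 ≡ 81^2 = 6561 ≡ 152 (mod 221)
3^16 ≡ 152^2 = 23104 ≡ 120 (mod 221)
3^32 ≡ 120^2 = 14400 ≡ 35 (mod 221)
3^64 ≡ 35^2 = 1225 ≡ 120 (mod 221)
3^128 ≡ 120^2 = 14400 ≡ 35 (mod 221)
220 = 128 + 64 + 16 + 8 + 4 in binary powers of 2.
So 3^220 ≡ 35 · 120 · 120 · 152 · 81 ≡ 55 (mod 221).
Since 55 ≠ 1, base 3 is a Fermat witness: 221 is composite.

55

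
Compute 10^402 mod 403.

66

10^1 ≡ 10 (mod 403)
10^2 ≡ 10^2 = 100 ≡ 100 (mod 403)
10^4 ≡ 100^2 = 10000 ≡ 328 (mod 403)
10^8 ≡ 328^2 = 107584 ≡ 386 (mod 403)
10^16 ≡ 386^2 = 148996 ≡ 289 (mod 403)
10^32 ≡ 289^2 = 83521 ≡ 100 (mod 403)
10^64 ≡ 100^2 = 10000 ≡ 328 (mod 403)
10^128 ≡ 328^2 = 107584 ≡ 386 (mod 403)
10^256 ≡ 386^2 = 148996 ≡ 289 (mod 403)
402 = 256 + 128 + 16 + 2 in binary powers of 2.
So 10^402 ≡ 289 · 386 · 289 · 100 ≡ 66 (mod 403).
Since 66 ≠ 1, base 10 is a Fermat witness: 403 is composite.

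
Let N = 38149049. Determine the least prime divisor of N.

38149049 is odd.
Digit sum 38, not divisible by 3.
Ends in 9: not divisible by 5.
7: 38149049 = 7·5449864 + 1
11: 38149049 = 11·3468095 + 4
13: 38149049 = 13·2934542 + 3
17: 38149049 = 17·2244061 + 12
19: 38149049 = 19·2007844 + 13
23: 38149049 = 23·1658654 + 7
29: 38149049 = 29·1315484 + 13
31: 38149049 = 31·1230614 + 15
37: 38149049 = 37·1031055 + 14
41: 38149049 = 41·930464 + 25
43: 38149049 = 43·887187 + 8
47: 38149049 = 47·811681 + 42
53: 38149049 = 53·719793 + 20
59: 38149049 = 59·646594 + 3
61: 38149049 = 61·625394 + 15
67: 38149049 = 67·569388 + 53
71: 38149049 = 71·537310 + 39
73: 38149049 = 73·522589 + 52
79: 38149049 = 79·482899 + 28
83: 38149049 = 83·459627 + 8
89: 38149049 = 89·428641

89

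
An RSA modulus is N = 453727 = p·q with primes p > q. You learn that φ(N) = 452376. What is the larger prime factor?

φ(n) = (p−1)(q−1) = n − (p+q) + 1, so p + q = 453727 − 452376 + 1 = 1352.
p and q are the roots of t² − 1352t + 453727 = 0.
Discriminant: 1352² − 4·453727 = 1827904 − 1814908 = 12996; √12996 = 114.
q = (1352 − 114)/2 = 619, p = (1352 + 114)/2 = 733.
Check: 619 · 733 = 453727.

733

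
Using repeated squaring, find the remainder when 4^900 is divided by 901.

4^1 ≡ 4 (mod 901)
4^2 ≡ 4^2 = 16 ≡ 16 (mod 901)
4^4 ≡ 16^2 = 256 ≡ 256 (mod 901)
4^8 ≡ 256^2 = 65536 ≡ 664 (mod 901)
4^16 ≡ 664^2 = 440896 ≡ 307 (mod 901)
4^32 ≡ 307^2 = 94249 ≡ 545 (mod 901)
4^64 ≡ 545^2 = 297025 ≡ 596 (mod 901)
4^128 ≡ 596^2 = 355216 ≡ 222 (mod 901)
4^256 ≡ 222^2 = 49284 ≡ 630 (mod 901)
4^512 ≡ 630^2 = 396900 ≡ 460 (mod 901)
900 = 512 + 256 + 128 + 4 in binary powers of 2.
So 4^900 ≡ 460 · 630 · 222 · 256 ≡ 307 (mod 901).
Since 307 ≠ 1, base 4 is a Fermat witness: 901 is composite.

307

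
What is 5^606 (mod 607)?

5^1 ≡ 5 (mod 607)
5^2 ≡ 5^2 = 25 ≡ 25 (mod 607)
5^4 ≡ 25^2 = 625 ≡ 18 (mod 607)
5^8 ≡ 18^2 = 324 ≡ 324 (mod 607)
5^16 ≡ 324^2 = 104976 ≡ 572 (mod 607)
5^32 ≡ 572^2 = 327184 ≡ 11 (mod 607)
5^64 ≡ 11^2 = 121 ≡ 121 (mod 607)
5^128 ≡ 121^2 = 14641 ≡ 73 (mod 607)
5^256 ≡ 73^2 = 5329 ≡ 473 (mod 607)
5^512 ≡ 473^2 = 223729 ≡ 353 (mod 607)
606 = 512 + 64 + 16 + 8 + 4 + 2 in binary powers of 2.
So 5^606 ≡ 353 · 121 · 572 · 324 · 18 · 25 ≡ 1 (mod 607).
Since the result is 1, base 5 gives no evidence that 607 is composite.

1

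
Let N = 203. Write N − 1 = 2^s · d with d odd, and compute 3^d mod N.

89

203 − 1 = 202 = 2^1 · 101, so d = 101.
3^1 ≡ 3 (mod 203)
3^2 ≡ 3^2 = 9 ≡ 9 (mod 203)
3^4 ≡ 9^2 = 81 ≡ 81 (mod 203)
3^8 ≡ 81^2 = 6561 ≡ 65 (mod 203)
3^16 ≡ 65^2 = 4225 ≡ 165 (mod 203)
3^32 ≡ 165^2 = 27225 ≡ 23 (mod 203)
3^64 ≡ 23^2 = 529 ≡ 123 (mod 203)
101 = 64 + 32 + 4 + 1 in binary powers of 2.
So 3^101 ≡ 123 · 23 · 81 · 3 ≡ 89 (mod 203).
Squaring chain: 89; never reaches −1, so base 3 is a Miller–Rabin witness that 203 is composite.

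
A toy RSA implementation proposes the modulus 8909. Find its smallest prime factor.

8909 is odd.
Digit sum 26, not divisible by 3.
Ends in 9: not divisible by 5.
7: 8909 = 7·1272 + 5
11: 8909 = 11·809 + 10
13: 8909 = 13·685 + 4
17: 8909 = 17·524 + 1
19: 8909 = 19·468 + 17
23: 8909 = 23·387 + 8
29: 8909 = 29·307 + 6
31: 8909 = 31·287 + 12
37: 8909 = 37·240 + 29
41: 8909 = 41·217 + 12
43: 8909 = 43·207 + 8
47: 8909 = 47·189 + 26
53: 8909 = 53·168 + 5
59: 8909 = 59·151

59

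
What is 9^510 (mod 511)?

9^1 ≡ 9 (mod 511)
9^2 ≡ 9^2 = 81 ≡ 81 (mod 511)
9^4 ≡ 81^2 = 6561 ≡ 429 (mod 511)
9^8 ≡ 429^2 = 184041 ≡ 81 (mod 511)
9^16 ≡ 81^2 = 6561 ≡ 429 (mod 511)
9^32 ≡ 429^2 = 184041 ≡ 81 (mod 511)
9^64 ≡ 81^2 = 6561 ≡ 429 (mod 511)
9^128 ≡ 429^2 = 184041 ≡ 81 (mod 511)
9^256 ≡ 81^2 = 6561 ≡ 429 (mod 511)
510 = 256 + 128 + 64 + 32 + 16 + 8 + 4 + 2 in binary powers of 2.
So 9^510 ≡ 429 · 81 · 429 · 81 · 429 · 81 · 429 · 81 ≡ 1 (mod 511).
Since the result is 1, base 9 gives no evidence that 511 is composite.

1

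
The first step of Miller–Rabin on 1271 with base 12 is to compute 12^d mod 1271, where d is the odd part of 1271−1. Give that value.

1080

1271 − 1 = 1270 = 2^1 · 635, so d = 635.
12^1 ≡ 12 (mod 1271)
12^2 ≡ 12^2 = 144 ≡ 144 (mod 1271)
12^4 ≡ 144^2 = 20736 ≡ 400 (mod 1271)
12^8 ≡ 400^2 = 160000 ≡ 1125 (mod 1271)
12^16 ≡ 1125^2 = 1265625 ≡ 980 (mod 1271)
12^32 ≡ 980^2 = 960400 ≡ 795 (mod 1271)
12^64 ≡ 795^2 = 632025 ≡ 338 (mod 1271)
12^128 ≡ 338^2 = 114244 ≡ 1125 (mod 1271)
12^256 ≡ 1125^2 = 1265625 ≡ 980 (mod 1271)
12^512 ≡ 980^2 = 960400 ≡ 795 (mod 1271)
635 = 512 + 64 + 32 + 16 + 8 + 2 + 1 in binary powers of 2.
So 12^635 ≡ 795 · 338 · 795 · 980 · 1125 · 144 · 12 ≡ 1080 (mod 1271).
Squaring chain: 1080; never reaches −1, so base 12 is a Miller–Rabin witness that 1271 is composite.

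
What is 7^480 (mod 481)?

417

7^1 ≡ 7 (mod 481)
7^2 ≡ 7^2 = 49 ≡ 49 (mod 481)
7^4 ≡ 49^2 = 2401 ≡ 477 (mod 481)
7^8 ≡ 477^2 = 227529 ≡ 16 (mod 481)
7^16 ≡ 16^2 = 256 ≡ 256 (mod 481)
7^32 ≡ 256^2 = 65536 ≡ 120 (mod 481)
7^64 ≡ 120^2 = 14400 ≡ 451 (mod 481)
7^128 ≡ 451^2 = 203401 ≡ 419 (mod 481)
7^256 ≡ 419^2 = 175561 ≡ 477 (mod 481)
480 = 256 + 128 + 64 + 32 in binary powers of 2.
So 7^480 ≡ 477 · 419 · 451 · 120 ≡ 417 (mod 481).
Since 417 ≠ 1, base 7 is a Fermat witness: 481 is composite.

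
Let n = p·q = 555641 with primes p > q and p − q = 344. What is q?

593

Since p = q + 344, we have 555641 = q(q + 344), so q² + 344q − 555641 = 0.
Discriminant: 344² + 4·555641 = 118336 + 2222564 = 2340900; √2340900 = 1530.
q = (−344 + 1530)/2 = 593, and p = q + 344 = 937.
Check: 593 · 937 = 555641.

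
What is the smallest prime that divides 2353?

13

2353 is odd.
Digit sum 13, not divisible by 3.
Ends in 3: not divisible by 5.
7: 2353 = 7·336 + 1
11: 2353 = 11·213 + 10
13: 2353 = 13·181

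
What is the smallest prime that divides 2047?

23

2047 is odd.
Digit sum 13, not divisible by 3.
Ends in 7: not divisible by 5.
7: 2047 = 7·292 + 3
11: 2047 = 11·186 + 1
13: 2047 = 13·157 + 6
17: 2047 = 17·120 + 7
19: 2047 = 19·107 + 14
23: 2047 = 23·89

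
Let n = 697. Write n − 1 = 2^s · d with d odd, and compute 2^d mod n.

128

697 − 1 = 696 = 2^3 · 87, so d = 87.
2^1 ≡ 2 (mod 697)
2^2 ≡ 2^2 = 4 ≡ 4 (mod 697)
2^4 ≡ 4^2 = 16 ≡ 16 (mod 697)
2^8 ≡ 16^2 = 256 ≡ 256 (mod 697)
2^16 ≡ 256^2 = 65536 ≡ 18 (mod 697)
2^32 ≡ 18^2 = 324 ≡ 324 (mod 697)
2^64 ≡ 324^2 = 104976 ≡ 426 (mod 697)
87 = 64 + 16 + 4 + 2 + 1 in binary powers of 2.
So 2^87 ≡ 426 · 18 · 16 · 4 · 2 ≡ 128 (mod 697).
Squaring chain: 128 → 353 → 543; never reaches −1, so base 2 is a Miller–Rabin witness that 697 is composite.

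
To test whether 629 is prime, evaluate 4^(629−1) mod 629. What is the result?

562

4^1 ≡ 4 (mod 629)
4^2 ≡ 4^2 = 16 ≡ 16 (mod 629)
4^4 ≡ 16^2 = 256 ≡ 256 (mod 629)
4^8 ≡ 256^2 = 65536 ≡ 120 (mod 629)
4^16 ≡ 120^2 = 14400 ≡ 562 (mod 629)
4^32 ≡ 562^2 = 315844 ≡ 86 (mod 629)
4^64 ≡ 86^2 = 7396 ≡ 477 (mod 629)
4^128 ≡ 477^2 = 227529 ≡ 460 (mod 629)
4^256 ≡ 460^2 = 211600 ≡ 256 (mod 629)
4^512 ≡ 256^2 = 65536 ≡ 120 (mod 629)
628 = 512 + 64 + 32 + 16 + 4 in binary powers of 2.
So 4^628 ≡ 120 · 477 · 86 · 562 · 256 ≡ 562 (mod 629).
Since 562 ≠ 1, base 4 is a Fermat witness: 629 is composite.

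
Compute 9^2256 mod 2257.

9^1 ≡ 9 (mod 2257)
9^2 ≡ 9^2 = 81 ≡ 81 (mod 2257)
9^4 ≡ 81^2 = 6561 ≡ 2047 (mod 2257)
9^8 ≡ 2047^2 = 4190209 ≡ 1217 (mod 2257)
9^16 ≡ 1217^2 = 1481089 ≡ 497 (mod 2257)
9^32 ≡ 497^2 = 247009 ≡ 996 (mod 2257)
9^64 ≡ 996^2 = 992016 ≡ 1193 (mod 2257)
9^128 ≡ 1193^2 = 1423249 ≡ 1339 (mod 2257)
9^256 ≡ 1339^2 = 1792921 ≡ 863 (mod 2257)
9^512 ≡ 863^2 = 744769 ≡ 2216 (mod 2257)
9^1024 ≡ 2216^2 = 4910656 ≡ 1681 (mod 2257)
9^2048 ≡ 1681^2 = 2825761 ≡ 2254 (mod 2257)
2256 = 2048 + 128 + 64 + 16 in binary powers of 2.
So 9^2256 ≡ 2254 · 1339 · 1193 · 497 ≡ 1046 (mod 2257).
Since 1046 ≠ 1, base 9 is a Fermat witness: 2257 is composite.

1046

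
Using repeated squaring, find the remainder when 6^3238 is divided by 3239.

705

6^1 ≡ 6 (mod 3239)
6^2 ≡ 6^2 = 36 ≡ 36 (mod 3239)
6^4 ≡ 36^2 = 1296 ≡ 1296 (mod 3239)
6^8 ≡ 1296^2 = 1679616 ≡ 1814 (mod 3239)
6^16 ≡ 1814^2 = 3290596 ≡ 3011 (mod 3239)
6^32 ≡ 3011^2 = 9066121 ≡ 160 (mod 3239)
6^64 ≡ 160^2 = 25600 ≡ 2927 (mod 3239)
6^128 ≡ 2927^2 = 8567329 ≡ 174 (mod 3239)
6^256 ≡ 174^2 = 30276 ≡ 1125 (mod 3239)
6^512 ≡ 1125^2 = 1265625 ≡ 2415 (mod 3239)
6^1024 ≡ 2415^2 = 5832225 ≡ 2025 (mod 3239)
6^2048 ≡ 2025^2 = 4100625 ≡ 51 (mod 3239)
3238 = 2048 + 1024 + 128 + 32 + 4 + 2 in binary powers of 2.
So 6^3238 ≡ 51 · 2025 · 174 · 160 · 1296 · 36 ≡ 705 (mod 3239).
Since 705 ≠ 1, base 6 is a Fermat witness: 3239 is composite.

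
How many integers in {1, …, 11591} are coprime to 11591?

Factor: 11591 = 67 · 173.
φ(11591) = (67−1) · (173−1) = 66 · 172 = 11352.

11352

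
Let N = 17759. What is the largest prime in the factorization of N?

59

17759 = 7 · 2537
2537 = 43 · 59
59 is prime.
So 17759 = 7 · 43 · 59; the largest prime factor is 59.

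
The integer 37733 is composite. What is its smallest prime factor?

37733 is odd.
Digit sum 23, not divisible by 3.
Ends in 3: not divisible by 5.
7: 37733 = 7·5390 + 3
11: 37733 = 11·3430 + 3
13: 37733 = 13·2902 + 7
17: 37733 = 17·2219 + 10
19: 37733 = 19·1985 + 18
23: 37733 = 23·1640 + 13
29: 37733 = 29·1301 + 4
31: 37733 = 31·1217 + 6
37: 37733 = 37·1019 + 30
41: 37733 = 41·920 + 13
43: 37733 = 43·877 + 22
47: 37733 = 47·802 + 39
53: 37733 = 53·711 + 50
59: 37733 = 59·639 + 32
61: 37733 = 61·618 + 35
67: 37733 = 67·563 + 12
71: 37733 = 71·531 + 32
73: 37733 = 73·516 + 65
79: 37733 = 79·477 + 50
83: 37733 = 83·454 + 51
89: 37733 = 89·423 + 86
97: 37733 = 97·389

97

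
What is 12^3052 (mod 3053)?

12^1 ≡ 12 (mod 3053)
12^2 ≡ 12^2 = 144 ≡ 144 (mod 3053)
12^4 ≡ 144^2 = 20736 ≡ 2418 (mod 3053)
12^8 ≡ 2418^2 = 5846724 ≡ 229 (mod 3053)
12^16 ≡ 229^2 = 52441 ≡ 540 (mod 3053)
12^32 ≡ 540^2 = 291600 ≡ 1565 (mod 3053)
12^64 ≡ 1565^2 = 2449225 ≡ 719 (mod 3053)
12^128 ≡ 719^2 = 516961 ≡ 1004 (mod 3053)
12^256 ≡ 1004^2 = 1008016 ≡ 526 (mod 3053)
12^512 ≡ 526^2 = 276676 ≡ 1906 (mod 3053)
12^1024 ≡ 1906^2 = 3632836 ≡ 2819 (mod 3053)
12^2048 ≡ 2819^2 = 7946761 ≡ 2855 (mod 3053)
3052 = 2048 + 512 + 256 + 128 + 64 + 32 + 8 + 4 in binary powers of 2.
So 12^3052 ≡ 2855 · 1906 · 526 · 1004 · 719 · 1565 · 229 · 2418 ≡ 522 (mod 3053).
Since 522 ≠ 1, base 12 is a Fermat witness: 3053 is composite.

522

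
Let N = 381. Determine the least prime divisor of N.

3

381 is odd.
Digit sum 12, divisible by 3.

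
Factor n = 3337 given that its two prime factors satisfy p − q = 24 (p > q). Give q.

47

Since p = q + 24, we have 3337 = q(q + 24), so q² + 24q − 3337 = 0.
Discriminant: 24² + 4·3337 = 576 + 13348 = 13924; √13924 = 118.
q = (−24 + 118)/2 = 47, and p = q + 24 = 71.
Check: 47 · 71 = 3337.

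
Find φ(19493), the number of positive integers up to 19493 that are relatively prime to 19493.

19200

Factor: 19493 = 101 · 193.
φ(19493) = (101−1) · (193−1) = 100 · 192 = 19200.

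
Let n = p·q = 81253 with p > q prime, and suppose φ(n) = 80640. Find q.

193

φ(n) = (p−1)(q−1) = n − (p+q) + 1, so p + q = 81253 − 80640 + 1 = 614.
p and q are the roots of t² − 614t + 81253 = 0.
Discriminant: 614² − 4·81253 = 376996 − 325012 = 51984; √51984 = 228.
q = (614 − 228)/2 = 193, p = (614 + 228)/2 = 421.
Check: 193 · 421 = 81253.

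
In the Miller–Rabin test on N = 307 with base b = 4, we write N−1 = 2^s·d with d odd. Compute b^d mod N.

307 − 1 = 306 = 2^1 · 153, so d = 153.
4^1 ≡ 4 (mod 307)
4^2 ≡ 4^2 = 16 ≡ 16 (mod 307)
4^4 ≡ 16^2 = 256 ≡ 256 (mod 307)
4^8 ≡ 256^2 = 65536 ≡ 145 (mod 307)
4^16 ≡ 145^2 = 21025 ≡ 149 (mod 307)
4^32 ≡ 149^2 = 22201 ≡ 97 (mod 307)
4^64 ≡ 97^2 = 9409 ≡ 199 (mod 307)
4^128 ≡ 199^2 = 39601 ≡ 305 (mod 307)
153 = 128 + 16 + 8 + 1 in binary powers of 2.
So 4^153 ≡ 305 · 149 · 145 · 4 ≡ 1 (mod 307).
Since 4^d ≡ 1 (mod 307), base 4 does not prove 307 composite.

1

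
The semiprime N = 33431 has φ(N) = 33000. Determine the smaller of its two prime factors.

φ(n) = (p−1)(q−1) = n − (p+q) + 1, so p + q = 33431 − 33000 + 1 = 432.
p and q are the roots of t² − 432t + 33431 = 0.
Discriminant: 432² − 4·33431 = 186624 − 133724 = 52900; √52900 = 230.
q = (432 − 230)/2 = 101, p = (432 + 230)/2 = 331.
Check: 101 · 331 = 33431.

101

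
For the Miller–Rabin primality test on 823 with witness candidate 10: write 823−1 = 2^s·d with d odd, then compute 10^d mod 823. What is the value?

822

823 − 1 = 822 = 2^1 · 411, so d = 411.
10^1 ≡ 10 (mod 823)
10^2 ≡ 10^2 = 100 ≡ 100 (mod 823)
10^4 ≡ 100^2 = 10000 ≡ 124 (mod 823)
10^8 ≡ 124^2 = 15376 ≡ 562 (mod 823)
10^16 ≡ 562^2 = 315844 ≡ 635 (mod 823)
10^32 ≡ 635^2 = 403225 ≡ 778 (mod 823)
10^64 ≡ 778^2 = 605284 ≡ 379 (mod 823)
10^128 ≡ 379^2 = 143641 ≡ 439 (mod 823)
10^256 ≡ 439^2 = 192721 ≡ 139 (mod 823)
411 = 256 + 128 + 16 + 8 + 2 + 1 in binary powers of 2.
So 10^411 ≡ 139 · 439 · 635 · 562 · 100 · 10 ≡ 822 (mod 823).
Since 10^d ≡ 822 (mod 823), base 10 does not prove 823 composite.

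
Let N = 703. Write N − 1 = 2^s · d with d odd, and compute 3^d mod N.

702

703 − 1 = 702 = 2^1 · 351, so d = 351.
3^1 ≡ 3 (mod 703)
3^2 ≡ 3^2 = 9 ≡ 9 (mod 703)
3^4 ≡ 9^2 = 81 ≡ 81 (mod 703)
3^8 ≡ 81^2 = 6561 ≡ 234 (mod 703)
3^16 ≡ 234^2 = 54756 ≡ 625 (mod 703)
3^32 ≡ 625^2 = 390625 ≡ 460 (mod 703)
3^64 ≡ 460^2 = 211600 ≡ 700 (mod 703)
3^128 ≡ 700^2 = 490000 ≡ 9 (mod 703)
3^256 ≡ 9^2 = 81 ≡ 81 (mod 703)
351 = 256 + 64 + 16 + 8 + 4 + 2 + 1 in binary powers of 2.
So 3^351 ≡ 81 · 700 · 625 · 234 · 81 · 9 · 3 ≡ 702 (mod 703).
Since 3^d ≡ 702 (mod 703), base 3 does not prove 703 composite.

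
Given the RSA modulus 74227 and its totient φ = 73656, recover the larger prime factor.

φ(n) = (p−1)(q−1) = n − (p+q) + 1, so p + q = 74227 − 73656 + 1 = 572.
p and q are the roots of t² − 572t + 74227 = 0.
Discriminant: 572² − 4·74227 = 327184 − 296908 = 30276; √30276 = 174.
q = (572 − 174)/2 = 199, p = (572 + 174)/2 = 373.
Check: 199 · 373 = 74227.

373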